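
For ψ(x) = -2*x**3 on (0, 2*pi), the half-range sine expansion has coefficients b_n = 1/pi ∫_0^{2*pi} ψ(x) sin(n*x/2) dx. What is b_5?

192/125 - 32*pi**2/5

b_5 = 1/pi ∫_0^{2*pi} (-2*x**3) sin(5*x/2) dx.
Integrating by parts three times (tabular method), an antiderivative of (-2*x**3) sin(5*x/2) is 4*x**3*cos(5*x/2)/5 - 24*x**2*sin(5*x/2)/25 - 96*x*cos(5*x/2)/125 + 192*sin(5*x/2)/625; evaluating from 0 to 2*pi: ∫_{0}^{2*pi} (-2*x**3) sin(5*x/2) dx = (32*pi*(6 - 25*pi**2)/125) - (0) = 32*pi*(6 - 25*pi**2)/125.
Hence b_5 = (1/pi)·(32*pi*(6 - 25*pi**2)/125) = 192/125 - 32*pi**2/5.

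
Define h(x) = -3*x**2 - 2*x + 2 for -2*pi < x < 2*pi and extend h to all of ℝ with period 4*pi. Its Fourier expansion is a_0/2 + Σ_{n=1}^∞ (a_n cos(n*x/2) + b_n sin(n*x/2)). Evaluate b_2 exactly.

4

b_2 = (1/(2*pi)) ∫_{-2*pi}^{2*pi} h(x) sin(x) dx.
Integrating by parts twice (tabular method), an antiderivative of (-3*x**2 - 2*x + 2) sin(x) is 3*x**2*cos(x) - 6*x*sin(x) + 2*x*cos(x) - 2*sin(x) - 8*cos(x); evaluating from -2*pi to 2*pi: ∫_{-2*pi}^{2*pi} (-3*x**2 - 2*x + 2) sin(x) dx = (-8 + 4*pi + 12*pi**2) - (-4*pi - 8 + 12*pi**2) = 8*pi.
Hence b_2 = (1/(2*pi))·(8*pi) = 4.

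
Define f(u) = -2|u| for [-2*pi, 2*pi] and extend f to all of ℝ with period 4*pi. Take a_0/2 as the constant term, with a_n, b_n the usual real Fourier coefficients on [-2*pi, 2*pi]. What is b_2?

b_2 = (1/(2*pi)) ∫_{-2*pi}^{2*pi} f(u) sin(u) du.
f is even and sin(u) is odd, so the integrand is odd over a symmetric interval and the integral vanishes.

0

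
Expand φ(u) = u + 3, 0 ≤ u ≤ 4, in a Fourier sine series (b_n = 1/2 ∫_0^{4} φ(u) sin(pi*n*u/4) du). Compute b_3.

20/(3*pi)

b_3 = 1/2 ∫_0^{4} (u + 3) sin(3*pi*u/4) du.
Integrating by parts (boundary term plus one more integral), an antiderivative of (u + 3) sin(3*pi*u/4) is -4*u*cos(3*pi*u/4)/(3*pi) + 16*sin(3*pi*u/4)/(9*pi**2) - 4*cos(3*pi*u/4)/pi; evaluating from 0 to 4: ∫_{0}^{4} (u + 3) sin(3*pi*u/4) du = (28/(3*pi)) - (-4/pi) = 40/(3*pi).
Hence b_3 = (1/2)·(40/(3*pi)) = 20/(3*pi).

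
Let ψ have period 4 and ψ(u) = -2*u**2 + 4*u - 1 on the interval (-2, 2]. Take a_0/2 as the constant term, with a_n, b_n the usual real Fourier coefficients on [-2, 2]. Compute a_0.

-22/3

a_0 = 1/2 ∫_{-2}^{2} ψ(u) du = 1/2 · (-44/3) = -22/3.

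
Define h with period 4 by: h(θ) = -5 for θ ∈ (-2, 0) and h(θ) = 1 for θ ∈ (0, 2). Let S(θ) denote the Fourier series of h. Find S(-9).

-5

θ = -9 differs from θ = -1 by -2 full period(s), and the series is 4-periodic.
h is continuous at θ = -1 with value -5, so the series converges to -5 there.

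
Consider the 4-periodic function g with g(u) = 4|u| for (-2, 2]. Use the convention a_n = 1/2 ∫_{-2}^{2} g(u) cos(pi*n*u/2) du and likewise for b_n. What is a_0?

a_0 = 1/2 ∫_{-2}^{2} g(u) du = 1/2 · (16) = 8.

8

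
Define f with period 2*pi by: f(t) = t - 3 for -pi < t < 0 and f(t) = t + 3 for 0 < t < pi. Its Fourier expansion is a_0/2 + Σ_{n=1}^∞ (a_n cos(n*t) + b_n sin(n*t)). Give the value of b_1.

2 + 12/pi

b_1 = 1/pi ∫_{-pi}^{pi} f(t) sin(t) dt.
f is odd and sin(t) is odd, so the integrand is even and b_1 = 2/pi ∫_0^{pi} f(t) sin(t) dt.
Integrating by parts (boundary term plus one more integral), an antiderivative of (t + 3) sin(t) is -t*cos(t) + sin(t) - 3*cos(t); evaluating from 0 to pi: ∫_{0}^{pi} (t + 3) sin(t) dt = (3 + pi) - (-3) = pi + 6.
Hence b_1 = (2/pi)·(pi + 6) = 2 + 12/pi.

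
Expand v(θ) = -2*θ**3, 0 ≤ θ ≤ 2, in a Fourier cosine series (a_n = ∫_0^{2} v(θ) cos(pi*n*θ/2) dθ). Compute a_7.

96*(-4 + 49*pi**2)/(2401*pi**4)

a_7 = ∫_0^{2} (-2*θ**3) cos(7*pi*θ/2) dθ.
Integrating by parts three times (tabular method), an antiderivative of (-2*θ**3) cos(7*pi*θ/2) is -4*θ**3*sin(7*pi*θ/2)/(7*pi) - 24*θ**2*cos(7*pi*θ/2)/(49*pi**2) + 96*θ*sin(7*pi*θ/2)/(343*pi**3) + 192*cos(7*pi*θ/2)/(2401*pi**4); evaluating from 0 to 2: ∫_{0}^{2} (-2*θ**3) cos(7*pi*θ/2) dθ = (96*(-2 + 49*pi**2)/(2401*pi**4)) - (192/(2401*pi**4)) = 96*(-4 + 49*pi**2)/(2401*pi**4).
Hence a_7 = 96*(-4 + 49*pi**2)/(2401*pi**4).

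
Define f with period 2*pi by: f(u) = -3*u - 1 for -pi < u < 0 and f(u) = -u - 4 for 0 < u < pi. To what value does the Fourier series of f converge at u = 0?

At u = 0 the one-sided limits are f(0^-) = -1 and f(0^+) = -4.
By Dirichlet's theorem the series converges to their average, [(-1) + (-4)]/2 = -5/2.

-5/2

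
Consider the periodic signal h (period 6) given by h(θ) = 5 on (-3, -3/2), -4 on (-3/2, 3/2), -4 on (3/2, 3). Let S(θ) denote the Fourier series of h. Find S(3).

1/2

θ = 3 differs from θ = -3 by 1 full period(s), and the series is 6-periodic.
At θ = -3 the one-sided limits are h(-3^-) = -4 and h(-3^+) = 5.
By Dirichlet's theorem the series converges to their average, [(-4) + (5)]/2 = 1/2.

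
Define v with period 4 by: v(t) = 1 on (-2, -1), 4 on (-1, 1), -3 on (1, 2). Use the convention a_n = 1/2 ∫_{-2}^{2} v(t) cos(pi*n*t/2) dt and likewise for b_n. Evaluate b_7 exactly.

-4/(7*pi)

b_7 = 1/2 ∫_{-2}^{2} v(t) sin(7*pi*t/2) dt.
Split the integral at the breakpoints.
Directly, an antiderivative of (1) sin(7*pi*t/2) is -2*cos(7*pi*t/2)/(7*pi); evaluating from -2 to -1: ∫_{-2}^{-1} (1) sin(7*pi*t/2) dt = (0) - (2/(7*pi)) = -2/(7*pi).
Directly, an antiderivative of (4) sin(7*pi*t/2) is -8*cos(7*pi*t/2)/(7*pi); evaluating from -1 to 1: ∫_{-1}^{1} (4) sin(7*pi*t/2) dt = (0) - (0) = 0.
Directly, an antiderivative of (-3) sin(7*pi*t/2) is 6*cos(7*pi*t/2)/(7*pi); evaluating from 1 to 2: ∫_{1}^{2} (-3) sin(7*pi*t/2) dt = (-6/(7*pi)) - (0) = -6/(7*pi).
Summing the pieces and multiplying by (1/2) gives b_7 = -4/(7*pi).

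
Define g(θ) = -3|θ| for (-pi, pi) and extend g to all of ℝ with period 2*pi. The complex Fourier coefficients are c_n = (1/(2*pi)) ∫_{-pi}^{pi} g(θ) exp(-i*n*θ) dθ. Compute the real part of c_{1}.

Since g is real-valued, Re(c_{1}) = (1/(2*pi)) ∫_{-pi}^{pi} g(θ) cos(θ) dθ = a_{1}/2.
g is even and cos(θ) is even, so the integrand is even: ∫_{-pi}^{pi} g(θ) cos(θ) dθ = 2∫_0^{pi} g(θ) cos(θ) dθ.
Integrating by parts (boundary term plus one more integral), an antiderivative of (-3*θ) cos(θ) is -3*θ*sin(θ) - 3*cos(θ); evaluating from 0 to pi: ∫_{0}^{pi} (-3*θ) cos(θ) dθ = (3) - (-3) = 6.
So ∫_{-pi}^{pi} g(θ) cos(θ) dθ = 12.
Hence Re(c_{1}) = (1/(2*pi))·(12) = 6/pi.

6/pi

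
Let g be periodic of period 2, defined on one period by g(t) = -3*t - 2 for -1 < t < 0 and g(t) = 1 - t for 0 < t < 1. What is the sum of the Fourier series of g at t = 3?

1/2

t = 3 differs from t = -1 by 2 full period(s), and the series is 2-periodic.
At t = -1 the one-sided limits are g(-1^-) = 0 and g(-1^+) = 1.
By Dirichlet's theorem the series converges to their average, [(0) + (1)]/2 = 1/2.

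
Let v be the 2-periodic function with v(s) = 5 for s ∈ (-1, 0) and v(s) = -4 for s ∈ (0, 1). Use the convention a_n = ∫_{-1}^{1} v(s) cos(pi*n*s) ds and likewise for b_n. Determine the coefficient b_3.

-6/pi

b_3 = ∫_{-1}^{1} v(s) sin(3*pi*s) ds.
Split the integral at the breakpoints.
Directly, an antiderivative of (5) sin(3*pi*s) is -5*cos(3*pi*s)/(3*pi); evaluating from -1 to 0: ∫_{-1}^{0} (5) sin(3*pi*s) ds = (-5/(3*pi)) - (5/(3*pi)) = -10/(3*pi).
Directly, an antiderivative of (-4) sin(3*pi*s) is 4*cos(3*pi*s)/(3*pi); evaluating from 0 to 1: ∫_{0}^{1} (-4) sin(3*pi*s) ds = (-4/(3*pi)) - (4/(3*pi)) = -8/(3*pi).
Summing the pieces gives b_3 = -6/pi.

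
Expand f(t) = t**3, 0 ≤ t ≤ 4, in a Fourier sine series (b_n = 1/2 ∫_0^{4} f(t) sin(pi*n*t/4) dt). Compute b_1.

b_1 = 1/2 ∫_0^{4} (t**3) sin(pi*t/4) dt.
Integrating by parts three times (tabular method), an antiderivative of (t**3) sin(pi*t/4) is -4*t**3*cos(pi*t/4)/pi + 48*t**2*sin(pi*t/4)/pi**2 + 384*t*cos(pi*t/4)/pi**3 - 1536*sin(pi*t/4)/pi**4; evaluating from 0 to 4: ∫_{0}^{4} (t**3) sin(pi*t/4) dt = (-1536/pi**3 + 256/pi) - (0) = -1536/pi**3 + 256/pi.
Hence b_1 = (1/2)·(-1536/pi**3 + 256/pi) = -768/pi**3 + 128/pi.

-768/pi**3 + 128/pi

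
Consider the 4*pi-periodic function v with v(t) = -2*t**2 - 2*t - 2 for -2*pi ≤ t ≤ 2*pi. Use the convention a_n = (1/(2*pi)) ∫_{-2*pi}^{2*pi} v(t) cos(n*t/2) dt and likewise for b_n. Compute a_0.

a_0 = (1/(2*pi)) ∫_{-2*pi}^{2*pi} v(t) dt = (1/(2*pi)) · (-32*pi**3/3 - 8*pi) = -16*pi**2/3 - 4.

-16*pi**2/3 - 4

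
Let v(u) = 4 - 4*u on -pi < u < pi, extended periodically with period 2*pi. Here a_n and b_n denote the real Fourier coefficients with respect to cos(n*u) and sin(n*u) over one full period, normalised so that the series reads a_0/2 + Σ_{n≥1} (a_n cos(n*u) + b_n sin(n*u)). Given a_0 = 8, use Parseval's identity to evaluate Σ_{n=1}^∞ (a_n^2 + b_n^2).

32*pi**2/3

Parseval: a_0^2/2 + Σ_{n≥1} (a_n^2+b_n^2) = 1/pi ∫_{-pi}^{pi} v(u)^2 du = 32 + 32*pi**2/3.
Subtract a_0^2/2 = 32: Σ (a_n^2+b_n^2) = 32*pi**2/3.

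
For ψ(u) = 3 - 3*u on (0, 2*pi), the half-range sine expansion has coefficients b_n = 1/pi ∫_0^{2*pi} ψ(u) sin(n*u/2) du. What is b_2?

b_2 = 1/pi ∫_0^{2*pi} (3 - 3*u) sin(u) du.
Integrating by parts (boundary term plus one more integral), an antiderivative of (3 - 3*u) sin(u) is 3*u*cos(u) - 3*sin(u) - 3*cos(u); evaluating from 0 to 2*pi: ∫_{0}^{2*pi} (3 - 3*u) sin(u) du = (-3 + 6*pi) - (-3) = 6*pi.
Hence b_2 = (1/pi)·(6*pi) = 6.

6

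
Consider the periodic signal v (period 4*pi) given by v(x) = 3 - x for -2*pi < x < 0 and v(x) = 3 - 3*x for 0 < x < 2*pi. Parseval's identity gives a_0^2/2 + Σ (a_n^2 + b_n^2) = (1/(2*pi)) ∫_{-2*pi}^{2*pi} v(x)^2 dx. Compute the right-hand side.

-12*pi + 18 + 40*pi**2/3

(1/(2*pi)) ∫_{-2*pi}^{2*pi} v(x)^2 dx = (1/(2*pi)) · (4*pi*(-18*pi + 27 + 20*pi**2)/3) = -12*pi + 18 + 40*pi**2/3.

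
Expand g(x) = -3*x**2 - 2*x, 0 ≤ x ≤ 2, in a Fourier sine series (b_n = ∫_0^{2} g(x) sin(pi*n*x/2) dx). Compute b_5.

32*(3 - 25*pi**2)/(125*pi**3)

b_5 = ∫_0^{2} (-3*x**2 - 2*x) sin(5*pi*x/2) dx.
Integrating by parts twice (tabular method), an antiderivative of (-3*x**2 - 2*x) sin(5*pi*x/2) is 6*x**2*cos(5*pi*x/2)/(5*pi) - 24*x*sin(5*pi*x/2)/(25*pi**2) + 4*x*cos(5*pi*x/2)/(5*pi) - 8*sin(5*pi*x/2)/(25*pi**2) - 48*cos(5*pi*x/2)/(125*pi**3); evaluating from 0 to 2: ∫_{0}^{2} (-3*x**2 - 2*x) sin(5*pi*x/2) dx = (16*(3 - 50*pi**2)/(125*pi**3)) - (-48/(125*pi**3)) = 32*(3 - 25*pi**2)/(125*pi**3).
Hence b_5 = 32*(3 - 25*pi**2)/(125*pi**3).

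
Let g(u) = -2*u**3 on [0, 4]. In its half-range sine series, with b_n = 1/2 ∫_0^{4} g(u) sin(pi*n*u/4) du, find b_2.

b_2 = 1/2 ∫_0^{4} (-2*u**3) sin(pi*u/2) du.
Integrating by parts three times (tabular method), an antiderivative of (-2*u**3) sin(pi*u/2) is 4*u**3*cos(pi*u/2)/pi - 24*u**2*sin(pi*u/2)/pi**2 - 96*u*cos(pi*u/2)/pi**3 + 192*sin(pi*u/2)/pi**4; evaluating from 0 to 4: ∫_{0}^{4} (-2*u**3) sin(pi*u/2) du = (-384/pi**3 + 256/pi) - (0) = -384/pi**3 + 256/pi.
Hence b_2 = (1/2)·(-384/pi**3 + 256/pi) = -192/pi**3 + 128/pi.

-192/pi**3 + 128/pi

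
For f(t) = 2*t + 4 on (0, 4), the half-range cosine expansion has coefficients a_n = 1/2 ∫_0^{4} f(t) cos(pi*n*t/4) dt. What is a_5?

-32/(25*pi**2)

a_5 = 1/2 ∫_0^{4} (2*t + 4) cos(5*pi*t/4) dt.
Integrating by parts (boundary term plus one more integral), an antiderivative of (2*t + 4) cos(5*pi*t/4) is 8*t*sin(5*pi*t/4)/(5*pi) + 16*sin(5*pi*t/4)/(5*pi) + 32*cos(5*pi*t/4)/(25*pi**2); evaluating from 0 to 4: ∫_{0}^{4} (2*t + 4) cos(5*pi*t/4) dt = (-32/(25*pi**2)) - (32/(25*pi**2)) = -64/(25*pi**2).
Hence a_5 = (1/2)·(-64/(25*pi**2)) = -32/(25*pi**2).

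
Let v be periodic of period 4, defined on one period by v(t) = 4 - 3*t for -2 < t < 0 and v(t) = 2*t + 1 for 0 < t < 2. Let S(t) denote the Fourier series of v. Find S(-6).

t = -6 differs from t = 2 by -2 full period(s), and the series is 4-periodic.
At t = 2 the one-sided limits are v(2^-) = 5 and v(2^+) = 10.
By Dirichlet's theorem the series converges to their average, [(5) + (10)]/2 = 15/2.

15/2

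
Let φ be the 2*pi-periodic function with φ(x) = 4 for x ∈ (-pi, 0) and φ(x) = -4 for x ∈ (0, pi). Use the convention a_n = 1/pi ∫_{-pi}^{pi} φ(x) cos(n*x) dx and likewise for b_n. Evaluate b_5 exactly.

b_5 = 1/pi ∫_{-pi}^{pi} φ(x) sin(5*x) dx.
φ is odd and sin(5*x) is odd, so the integrand is even and b_5 = 2/pi ∫_0^{pi} φ(x) sin(5*x) dx.
Directly, an antiderivative of (-4) sin(5*x) is 4*cos(5*x)/5; evaluating from 0 to pi: ∫_{0}^{pi} (-4) sin(5*x) dx = (-4/5) - (4/5) = -8/5.
Hence b_5 = (2/pi)·(-8/5) = -16/(5*pi).

-16/(5*pi)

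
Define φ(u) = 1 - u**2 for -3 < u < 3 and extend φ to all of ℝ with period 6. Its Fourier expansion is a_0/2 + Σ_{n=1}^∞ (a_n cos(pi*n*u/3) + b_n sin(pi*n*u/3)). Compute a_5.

a_5 = 1/3 ∫_{-3}^{3} φ(u) cos(5*pi*u/3) du.
φ is even and cos(5*pi*u/3) is even, so the integrand is even and a_5 = 2/3 ∫_0^{3} φ(u) cos(5*pi*u/3) du.
Integrating by parts twice (tabular method), an antiderivative of (1 - u**2) cos(5*pi*u/3) is -3*u**2*sin(5*pi*u/3)/(5*pi) - 18*u*cos(5*pi*u/3)/(25*pi**2) + 54*sin(5*pi*u/3)/(125*pi**3) + 3*sin(5*pi*u/3)/(5*pi); evaluating from 0 to 3: ∫_{0}^{3} (1 - u**2) cos(5*pi*u/3) du = (54/(25*pi**2)) - (0) = 54/(25*pi**2).
Hence a_5 = (2/3)·(54/(25*pi**2)) = 36/(25*pi**2).

36/(25*pi**2)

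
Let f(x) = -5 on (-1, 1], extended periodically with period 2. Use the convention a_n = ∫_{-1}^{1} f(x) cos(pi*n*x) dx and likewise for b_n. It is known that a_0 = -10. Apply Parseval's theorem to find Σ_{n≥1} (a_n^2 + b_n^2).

0

Parseval: a_0^2/2 + Σ_{n≥1} (a_n^2+b_n^2) = ∫_{-1}^{1} f(x)^2 dx = 50.
Subtract a_0^2/2 = 50: Σ (a_n^2+b_n^2) = 0.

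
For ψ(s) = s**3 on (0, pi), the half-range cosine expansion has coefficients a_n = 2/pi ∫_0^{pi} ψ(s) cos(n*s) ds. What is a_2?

a_2 = 2/pi ∫_0^{pi} (s**3) cos(2*s) ds.
Integrating by parts three times (tabular method), an antiderivative of (s**3) cos(2*s) is s**3*sin(2*s)/2 + 3*s**2*cos(2*s)/4 - 3*s*sin(2*s)/4 - 3*cos(2*s)/8; evaluating from 0 to pi: ∫_{0}^{pi} (s**3) cos(2*s) ds = (-3/8 + 3*pi**2/4) - (-3/8) = 3*pi**2/4.
Hence a_2 = (2/pi)·(3*pi**2/4) = 3*pi/2.

3*pi/2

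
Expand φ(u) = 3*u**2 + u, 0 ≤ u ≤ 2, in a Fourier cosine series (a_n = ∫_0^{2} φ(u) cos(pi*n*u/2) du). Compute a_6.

4/(3*pi**2)

a_6 = ∫_0^{2} (3*u**2 + u) cos(3*pi*u) du.
Integrating by parts twice (tabular method), an antiderivative of (3*u**2 + u) cos(3*pi*u) is u**2*sin(3*pi*u)/pi + u*sin(3*pi*u)/(3*pi) + 2*u*cos(3*pi*u)/(3*pi**2) - 2*sin(3*pi*u)/(9*pi**3) + cos(3*pi*u)/(9*pi**2); evaluating from 0 to 2: ∫_{0}^{2} (3*u**2 + u) cos(3*pi*u) du = (13/(9*pi**2)) - (1/(9*pi**2)) = 4/(3*pi**2).
Hence a_6 = 4/(3*pi**2).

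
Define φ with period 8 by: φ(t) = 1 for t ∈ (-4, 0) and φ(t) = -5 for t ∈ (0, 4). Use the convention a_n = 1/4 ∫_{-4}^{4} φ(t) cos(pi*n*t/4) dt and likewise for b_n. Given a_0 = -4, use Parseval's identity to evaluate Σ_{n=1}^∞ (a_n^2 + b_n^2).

18

Parseval: a_0^2/2 + Σ_{n≥1} (a_n^2+b_n^2) = 1/4 ∫_{-4}^{4} φ(t)^2 dt = 26.
Subtract a_0^2/2 = 8: Σ (a_n^2+b_n^2) = 18.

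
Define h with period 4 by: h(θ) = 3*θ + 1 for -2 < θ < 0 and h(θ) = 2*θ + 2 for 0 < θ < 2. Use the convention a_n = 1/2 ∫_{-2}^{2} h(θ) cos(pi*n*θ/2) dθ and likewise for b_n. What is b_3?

b_3 = 1/2 ∫_{-2}^{2} h(θ) sin(3*pi*θ/2) dθ.
Split the integral at the breakpoints.
Integrating by parts (boundary term plus one more integral), an antiderivative of (3*θ + 1) sin(3*pi*θ/2) is -2*θ*cos(3*pi*θ/2)/pi + 4*sin(3*pi*θ/2)/(3*pi**2) - 2*cos(3*pi*θ/2)/(3*pi); evaluating from -2 to 0: ∫_{-2}^{0} (3*θ + 1) sin(3*pi*θ/2) dθ = (-2/(3*pi)) - (-10/(3*pi)) = 8/(3*pi).
Integrating by parts (boundary term plus one more integral), an antiderivative of (2*θ + 2) sin(3*pi*θ/2) is -4*θ*cos(3*pi*θ/2)/(3*pi) + 8*sin(3*pi*θ/2)/(9*pi**2) - 4*cos(3*pi*θ/2)/(3*pi); evaluating from 0 to 2: ∫_{0}^{2} (2*θ + 2) sin(3*pi*θ/2) dθ = (4/pi) - (-4/(3*pi)) = 16/(3*pi).
Summing the pieces and multiplying by (1/2) gives b_3 = 4/pi.

4/pi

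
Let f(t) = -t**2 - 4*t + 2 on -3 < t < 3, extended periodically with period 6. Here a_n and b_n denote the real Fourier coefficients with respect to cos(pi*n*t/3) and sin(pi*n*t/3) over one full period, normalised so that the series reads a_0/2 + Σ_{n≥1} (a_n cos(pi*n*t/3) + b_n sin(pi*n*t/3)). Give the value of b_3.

-8/pi

b_3 = 1/3 ∫_{-3}^{3} f(t) sin(pi*t) dt.
Integrating by parts twice (tabular method), an antiderivative of (-t**2 - 4*t + 2) sin(pi*t) is t**2*cos(pi*t)/pi - 2*t*sin(pi*t)/pi**2 + 4*t*cos(pi*t)/pi - 4*sin(pi*t)/pi**2 - 2*cos(pi*t)/pi - 2*cos(pi*t)/pi**3; evaluating from -3 to 3: ∫_{-3}^{3} (-t**2 - 4*t + 2) sin(pi*t) dt = (-19/pi + 2/pi**3) - (2/pi**3 + 5/pi) = -24/pi.
Hence b_3 = (1/3)·(-24/pi) = -8/pi.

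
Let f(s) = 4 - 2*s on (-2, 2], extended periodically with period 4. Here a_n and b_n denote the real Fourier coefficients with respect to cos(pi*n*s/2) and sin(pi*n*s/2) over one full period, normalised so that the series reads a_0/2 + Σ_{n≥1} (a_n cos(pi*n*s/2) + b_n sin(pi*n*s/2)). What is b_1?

b_1 = 1/2 ∫_{-2}^{2} f(s) sin(pi*s/2) ds.
Integrating by parts (boundary term plus one more integral), an antiderivative of (4 - 2*s) sin(pi*s/2) is 4*s*cos(pi*s/2)/pi - 8*sin(pi*s/2)/pi**2 - 8*cos(pi*s/2)/pi; evaluating from -2 to 2: ∫_{-2}^{2} (4 - 2*s) sin(pi*s/2) ds = (0) - (16/pi) = -16/pi.
Hence b_1 = (1/2)·(-16/pi) = -8/pi.

-8/pi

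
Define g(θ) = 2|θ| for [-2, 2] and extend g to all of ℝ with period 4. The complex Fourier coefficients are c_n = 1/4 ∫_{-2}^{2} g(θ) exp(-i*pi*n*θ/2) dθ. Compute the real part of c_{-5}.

-8/(25*pi**2)

Since g is real-valued, Re(c_{-5}) = 1/4 ∫_{-2}^{2} g(θ) cos(-5*pi*θ/2) dθ = a_{5}/2.
g is even and cos(-5*pi*θ/2) is even, so the integrand is even: ∫_{-2}^{2} g(θ) cos(-5*pi*θ/2) dθ = 2∫_0^{2} g(θ) cos(-5*pi*θ/2) dθ.
Integrating by parts (boundary term plus one more integral), an antiderivative of (2*θ) cos(-5*pi*θ/2) is 4*θ*sin(5*pi*θ/2)/(5*pi) + 8*cos(5*pi*θ/2)/(25*pi**2); evaluating from 0 to 2: ∫_{0}^{2} (2*θ) cos(-5*pi*θ/2) dθ = (-8/(25*pi**2)) - (8/(25*pi**2)) = -16/(25*pi**2).
So ∫_{-2}^{2} g(θ) cos(-5*pi*θ/2) dθ = -32/(25*pi**2).
Hence Re(c_{-5}) = (1/4)·(-32/(25*pi**2)) = -8/(25*pi**2).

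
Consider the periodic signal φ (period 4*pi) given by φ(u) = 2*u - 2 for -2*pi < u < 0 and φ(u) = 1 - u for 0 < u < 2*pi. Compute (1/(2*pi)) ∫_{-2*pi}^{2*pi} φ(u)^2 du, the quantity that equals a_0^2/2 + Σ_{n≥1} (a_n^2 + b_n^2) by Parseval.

5 + 6*pi + 20*pi**2/3

(1/(2*pi)) ∫_{-2*pi}^{2*pi} φ(u)^2 du = (1/(2*pi)) · (2*pi*(15 + 18*pi + 20*pi**2)/3) = 5 + 6*pi + 20*pi**2/3.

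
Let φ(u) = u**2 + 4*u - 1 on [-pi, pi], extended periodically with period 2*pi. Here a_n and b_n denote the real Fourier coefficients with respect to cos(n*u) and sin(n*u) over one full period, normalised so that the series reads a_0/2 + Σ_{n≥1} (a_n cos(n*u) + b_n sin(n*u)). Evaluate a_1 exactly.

-4

a_1 = 1/pi ∫_{-pi}^{pi} φ(u) cos(u) du.
Integrating by parts twice (tabular method), an antiderivative of (u**2 + 4*u - 1) cos(u) is u**2*sin(u) + 4*u*sin(u) + 2*u*cos(u) - 3*sin(u) + 4*cos(u); evaluating from -pi to pi: ∫_{-pi}^{pi} (u**2 + 4*u - 1) cos(u) du = (-2*pi - 4) - (-4 + 2*pi) = -4*pi.
Hence a_1 = (1/pi)·(-4*pi) = -4.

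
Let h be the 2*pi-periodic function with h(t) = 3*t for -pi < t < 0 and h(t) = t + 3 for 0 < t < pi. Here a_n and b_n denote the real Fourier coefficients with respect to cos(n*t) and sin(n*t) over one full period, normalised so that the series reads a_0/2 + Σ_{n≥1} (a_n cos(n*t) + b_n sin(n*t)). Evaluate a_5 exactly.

a_5 = 1/pi ∫_{-pi}^{pi} h(t) cos(5*t) dt.
Split the integral at the breakpoints.
Integrating by parts (boundary term plus one more integral), an antiderivative of (3*t) cos(5*t) is 3*t*sin(5*t)/5 + 3*cos(5*t)/25; evaluating from -pi to 0: ∫_{-pi}^{0} (3*t) cos(5*t) dt = (3/25) - (-3/25) = 6/25.
Integrating by parts (boundary term plus one more integral), an antiderivative of (t + 3) cos(5*t) is t*sin(5*t)/5 + 3*sin(5*t)/5 + cos(5*t)/25; evaluating from 0 to pi: ∫_{0}^{pi} (t + 3) cos(5*t) dt = (-1/25) - (1/25) = -2/25.
Summing the pieces and multiplying by (1/pi) gives a_5 = 4/(25*pi).

4/(25*pi)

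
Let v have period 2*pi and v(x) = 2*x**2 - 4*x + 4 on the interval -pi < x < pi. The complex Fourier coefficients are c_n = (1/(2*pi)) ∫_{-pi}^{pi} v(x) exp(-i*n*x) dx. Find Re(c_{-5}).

Since v is real-valued, Re(c_{-5}) = (1/(2*pi)) ∫_{-pi}^{pi} v(x) cos(-5*x) dx = a_{5}/2.
Integrating by parts twice (tabular method), an antiderivative of (2*x**2 - 4*x + 4) cos(-5*x) is 2*x**2*sin(5*x)/5 - 4*x*sin(5*x)/5 + 4*x*cos(5*x)/25 + 96*sin(5*x)/125 - 4*cos(5*x)/25; evaluating from -pi to pi: ∫_{-pi}^{pi} (2*x**2 - 4*x + 4) cos(-5*x) dx = (4/25 - 4*pi/25) - (4/25 + 4*pi/25) = -8*pi/25.
Hence Re(c_{-5}) = (1/(2*pi))·(-8*pi/25) = -4/25.

-4/25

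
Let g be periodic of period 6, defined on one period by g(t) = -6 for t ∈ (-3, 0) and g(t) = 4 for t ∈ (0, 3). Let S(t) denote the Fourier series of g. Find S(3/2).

4

g is continuous at t = 3/2 with value 4, so the series converges to 4 there.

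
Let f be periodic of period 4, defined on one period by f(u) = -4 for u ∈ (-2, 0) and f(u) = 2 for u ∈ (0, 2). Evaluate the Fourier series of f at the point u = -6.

u = -6 differs from u = -2 by -1 full period(s), and the series is 4-periodic.
At u = -2 the one-sided limits are f(-2^-) = 2 and f(-2^+) = -4.
By Dirichlet's theorem the series converges to their average, [(2) + (-4)]/2 = -1.

-1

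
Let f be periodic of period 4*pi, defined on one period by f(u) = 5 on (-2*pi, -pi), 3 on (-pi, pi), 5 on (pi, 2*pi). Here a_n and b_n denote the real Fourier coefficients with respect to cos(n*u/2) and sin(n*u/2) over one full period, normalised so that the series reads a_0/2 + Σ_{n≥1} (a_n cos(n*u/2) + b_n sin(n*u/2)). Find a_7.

a_7 = (1/(2*pi)) ∫_{-2*pi}^{2*pi} f(u) cos(7*u/2) du.
f is even and cos(7*u/2) is even, so the integrand is even and a_7 = 1/pi ∫_0^{2*pi} f(u) cos(7*u/2) du.
Split the integral at the breakpoints.
Directly, an antiderivative of (3) cos(7*u/2) is 6*sin(7*u/2)/7; evaluating from 0 to pi: ∫_{0}^{pi} (3) cos(7*u/2) du = (-6/7) - (0) = -6/7.
Directly, an antiderivative of (5) cos(7*u/2) is 10*sin(7*u/2)/7; evaluating from pi to 2*pi: ∫_{pi}^{2*pi} (5) cos(7*u/2) du = (0) - (-10/7) = 10/7.
Summing the pieces and multiplying by (1/pi) gives a_7 = 4/(7*pi).

4/(7*pi)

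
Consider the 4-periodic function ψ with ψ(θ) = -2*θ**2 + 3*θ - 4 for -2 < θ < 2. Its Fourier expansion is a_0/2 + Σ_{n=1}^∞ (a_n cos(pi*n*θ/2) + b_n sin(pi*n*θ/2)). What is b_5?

12/(5*pi)

b_5 = 1/2 ∫_{-2}^{2} ψ(θ) sin(5*pi*θ/2) dθ.
Integrating by parts twice (tabular method), an antiderivative of (-2*θ**2 + 3*θ - 4) sin(5*pi*θ/2) is 4*θ**2*cos(5*pi*θ/2)/(5*pi) - 16*θ*sin(5*pi*θ/2)/(25*pi**2) - 6*θ*cos(5*pi*θ/2)/(5*pi) + 12*sin(5*pi*θ/2)/(25*pi**2) - 32*cos(5*pi*θ/2)/(125*pi**3) + 8*cos(5*pi*θ/2)/(5*pi); evaluating from -2 to 2: ∫_{-2}^{2} (-2*θ**2 + 3*θ - 4) sin(5*pi*θ/2) dθ = (4*(8 - 75*pi**2)/(125*pi**3)) - (4*(8 - 225*pi**2)/(125*pi**3)) = 24/(5*pi).
Hence b_5 = (1/2)·(24/(5*pi)) = 12/(5*pi).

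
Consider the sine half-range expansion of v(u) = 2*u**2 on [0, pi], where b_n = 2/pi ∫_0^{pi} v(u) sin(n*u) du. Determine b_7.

4*(-4 + 49*pi**2)/(343*pi)

b_7 = 2/pi ∫_0^{pi} (2*u**2) sin(7*u) du.
Integrating by parts twice (tabular method), an antiderivative of (2*u**2) sin(7*u) is -2*u**2*cos(7*u)/7 + 4*u*sin(7*u)/49 + 4*cos(7*u)/343; evaluating from 0 to pi: ∫_{0}^{pi} (2*u**2) sin(7*u) du = (-4/343 + 2*pi**2/7) - (4/343) = -8/343 + 2*pi**2/7.
Hence b_7 = (2/pi)·(-8/343 + 2*pi**2/7) = 4*(-4 + 49*pi**2)/(343*pi).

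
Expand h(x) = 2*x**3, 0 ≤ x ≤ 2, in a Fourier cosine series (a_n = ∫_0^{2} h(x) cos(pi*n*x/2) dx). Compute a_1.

96*(4 - pi**2)/pi**4

a_1 = ∫_0^{2} (2*x**3) cos(pi*x/2) dx.
Integrating by parts three times (tabular method), an antiderivative of (2*x**3) cos(pi*x/2) is 4*x**3*sin(pi*x/2)/pi + 24*x**2*cos(pi*x/2)/pi**2 - 96*x*sin(pi*x/2)/pi**3 - 192*cos(pi*x/2)/pi**4; evaluating from 0 to 2: ∫_{0}^{2} (2*x**3) cos(pi*x/2) dx = (96*(2 - pi**2)/pi**4) - (-192/pi**4) = 96*(4 - pi**2)/pi**4.
Hence a_1 = 96*(4 - pi**2)/pi**4.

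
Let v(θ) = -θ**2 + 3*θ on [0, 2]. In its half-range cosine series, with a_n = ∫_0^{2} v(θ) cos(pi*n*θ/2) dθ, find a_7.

a_7 = ∫_0^{2} (-θ**2 + 3*θ) cos(7*pi*θ/2) dθ.
Integrating by parts twice (tabular method), an antiderivative of (-θ**2 + 3*θ) cos(7*pi*θ/2) is -2*θ**2*sin(7*pi*θ/2)/(7*pi) + 6*θ*sin(7*pi*θ/2)/(7*pi) - 8*θ*cos(7*pi*θ/2)/(49*pi**2) + 16*sin(7*pi*θ/2)/(343*pi**3) + 12*cos(7*pi*θ/2)/(49*pi**2); evaluating from 0 to 2: ∫_{0}^{2} (-θ**2 + 3*θ) cos(7*pi*θ/2) dθ = (4/(49*pi**2)) - (12/(49*pi**2)) = -8/(49*pi**2).
Hence a_7 = -8/(49*pi**2).

-8/(49*pi**2)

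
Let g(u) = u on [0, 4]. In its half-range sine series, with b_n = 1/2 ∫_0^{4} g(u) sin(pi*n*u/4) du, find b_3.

b_3 = 1/2 ∫_0^{4} (u) sin(3*pi*u/4) du.
Integrating by parts (boundary term plus one more integral), an antiderivative of (u) sin(3*pi*u/4) is -4*u*cos(3*pi*u/4)/(3*pi) + 16*sin(3*pi*u/4)/(9*pi**2); evaluating from 0 to 4: ∫_{0}^{4} (u) sin(3*pi*u/4) du = (16/(3*pi)) - (0) = 16/(3*pi).
Hence b_3 = (1/2)·(16/(3*pi)) = 8/(3*pi).

8/(3*pi)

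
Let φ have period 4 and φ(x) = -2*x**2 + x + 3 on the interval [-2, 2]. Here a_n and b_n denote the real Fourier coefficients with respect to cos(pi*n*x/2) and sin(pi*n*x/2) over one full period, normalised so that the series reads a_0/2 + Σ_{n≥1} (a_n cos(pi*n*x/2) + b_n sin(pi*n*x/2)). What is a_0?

a_0 = 1/2 ∫_{-2}^{2} φ(x) dx = 1/2 · (4/3) = 2/3.

2/3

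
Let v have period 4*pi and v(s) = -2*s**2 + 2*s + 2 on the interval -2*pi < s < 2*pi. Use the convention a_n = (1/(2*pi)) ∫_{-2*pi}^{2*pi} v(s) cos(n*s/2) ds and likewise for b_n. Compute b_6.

b_6 = (1/(2*pi)) ∫_{-2*pi}^{2*pi} v(s) sin(3*s) ds.
Integrating by parts twice (tabular method), an antiderivative of (-2*s**2 + 2*s + 2) sin(3*s) is 2*s**2*cos(3*s)/3 - 4*s*sin(3*s)/9 - 2*s*cos(3*s)/3 + 2*sin(3*s)/9 - 22*cos(3*s)/27; evaluating from -2*pi to 2*pi: ∫_{-2*pi}^{2*pi} (-2*s**2 + 2*s + 2) sin(3*s) ds = (-4*pi/3 - 22/27 + 8*pi**2/3) - (-22/27 + 4*pi/3 + 8*pi**2/3) = -8*pi/3.
Hence b_6 = (1/(2*pi))·(-8*pi/3) = -4/3.

-4/3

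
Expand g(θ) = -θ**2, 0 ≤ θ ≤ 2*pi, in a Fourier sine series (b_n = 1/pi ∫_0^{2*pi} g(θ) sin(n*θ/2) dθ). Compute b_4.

2*pi

b_4 = 1/pi ∫_0^{2*pi} (-θ**2) sin(2*θ) dθ.
Integrating by parts twice (tabular method), an antiderivative of (-θ**2) sin(2*θ) is θ**2*cos(2*θ)/2 - θ*sin(2*θ)/2 - cos(2*θ)/4; evaluating from 0 to 2*pi: ∫_{0}^{2*pi} (-θ**2) sin(2*θ) dθ = (-1/4 + 2*pi**2) - (-1/4) = 2*pi**2.
Hence b_4 = (1/pi)·(2*pi**2) = 2*pi.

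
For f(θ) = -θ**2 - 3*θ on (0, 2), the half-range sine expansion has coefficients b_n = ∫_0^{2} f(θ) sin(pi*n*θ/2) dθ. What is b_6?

b_6 = ∫_0^{2} (-θ**2 - 3*θ) sin(3*pi*θ) dθ.
Integrating by parts twice (tabular method), an antiderivative of (-θ**2 - 3*θ) sin(3*pi*θ) is θ**2*cos(3*pi*θ)/(3*pi) - 2*θ*sin(3*pi*θ)/(9*pi**2) + θ*cos(3*pi*θ)/pi - sin(3*pi*θ)/(3*pi**2) - 2*cos(3*pi*θ)/(27*pi**3); evaluating from 0 to 2: ∫_{0}^{2} (-θ**2 - 3*θ) sin(3*pi*θ) dθ = (2*(-1 + 45*pi**2)/(27*pi**3)) - (-2/(27*pi**3)) = 10/(3*pi).
Hence b_6 = 10/(3*pi).

10/(3*pi)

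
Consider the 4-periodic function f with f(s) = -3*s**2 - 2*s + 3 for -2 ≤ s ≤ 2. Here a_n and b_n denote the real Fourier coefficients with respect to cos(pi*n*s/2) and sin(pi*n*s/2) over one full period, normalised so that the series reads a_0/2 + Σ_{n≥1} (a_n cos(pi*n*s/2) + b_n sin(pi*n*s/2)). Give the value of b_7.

b_7 = 1/2 ∫_{-2}^{2} f(s) sin(7*pi*s/2) ds.
Integrating by parts twice (tabular method), an antiderivative of (-3*s**2 - 2*s + 3) sin(7*pi*s/2) is 6*s**2*cos(7*pi*s/2)/(7*pi) - 24*s*sin(7*pi*s/2)/(49*pi**2) + 4*s*cos(7*pi*s/2)/(7*pi) - 8*sin(7*pi*s/2)/(49*pi**2) - 6*cos(7*pi*s/2)/(7*pi) - 48*cos(7*pi*s/2)/(343*pi**3); evaluating from -2 to 2: ∫_{-2}^{2} (-3*s**2 - 2*s + 3) sin(7*pi*s/2) ds = (2*(24 - 637*pi**2)/(343*pi**3)) - (2*(24 - 245*pi**2)/(343*pi**3)) = -16/(7*pi).
Hence b_7 = (1/2)·(-16/(7*pi)) = -8/(7*pi).

-8/(7*pi)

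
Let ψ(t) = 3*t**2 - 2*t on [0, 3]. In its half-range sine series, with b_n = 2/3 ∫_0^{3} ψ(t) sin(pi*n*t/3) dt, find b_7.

b_7 = 2/3 ∫_0^{3} (3*t**2 - 2*t) sin(7*pi*t/3) dt.
Integrating by parts twice (tabular method), an antiderivative of (3*t**2 - 2*t) sin(7*pi*t/3) is -9*t**2*cos(7*pi*t/3)/(7*pi) + 54*t*sin(7*pi*t/3)/(49*pi**2) + 6*t*cos(7*pi*t/3)/(7*pi) - 18*sin(7*pi*t/3)/(49*pi**2) + 162*cos(7*pi*t/3)/(343*pi**3); evaluating from 0 to 3: ∫_{0}^{3} (3*t**2 - 2*t) sin(7*pi*t/3) dt = (-162/(343*pi**3) + 9/pi) - (162/(343*pi**3)) = -324/(343*pi**3) + 9/pi.
Hence b_7 = (2/3)·(-324/(343*pi**3) + 9/pi) = -216/(343*pi**3) + 6/pi.

-216/(343*pi**3) + 6/pi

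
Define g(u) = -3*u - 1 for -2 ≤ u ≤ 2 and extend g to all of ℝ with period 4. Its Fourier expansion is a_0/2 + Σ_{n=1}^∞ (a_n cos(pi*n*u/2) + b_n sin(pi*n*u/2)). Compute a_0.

a_0 = 1/2 ∫_{-2}^{2} g(u) du = 1/2 · (-4) = -2.

-2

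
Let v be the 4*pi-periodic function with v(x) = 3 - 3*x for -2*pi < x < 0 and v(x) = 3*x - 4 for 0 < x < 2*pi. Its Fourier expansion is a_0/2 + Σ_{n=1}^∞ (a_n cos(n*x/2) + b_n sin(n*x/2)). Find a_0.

a_0 = (1/(2*pi)) ∫_{-2*pi}^{2*pi} v(x) dx = (1/(2*pi)) · (2*pi*(-1 + 6*pi)) = -1 + 6*pi.

-1 + 6*pi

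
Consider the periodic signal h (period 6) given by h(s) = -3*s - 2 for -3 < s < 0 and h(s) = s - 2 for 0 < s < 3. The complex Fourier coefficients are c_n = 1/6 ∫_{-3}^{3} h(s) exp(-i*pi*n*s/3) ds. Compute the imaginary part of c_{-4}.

3/(4*pi)

Since h is real-valued, Im(c_{-4}) = -1/6 ∫_{-3}^{3} h(s) sin(-4*pi*s/3) ds = b_{4}/2.
Split the integral at the breakpoints.
Integrating by parts (boundary term plus one more integral), an antiderivative of (-3*s - 2) sin(-4*pi*s/3) is -9*s*cos(4*pi*s/3)/(4*pi) + 27*sin(4*pi*s/3)/(16*pi**2) - 3*cos(4*pi*s/3)/(2*pi); evaluating from -3 to 0: ∫_{-3}^{0} (-3*s - 2) sin(-4*pi*s/3) ds = (-3/(2*pi)) - (21/(4*pi)) = -27/(4*pi).
Integrating by parts (boundary term plus one more integral), an antiderivative of (s - 2) sin(-4*pi*s/3) is 3*s*cos(4*pi*s/3)/(4*pi) - 9*sin(4*pi*s/3)/(16*pi**2) - 3*cos(4*pi*s/3)/(2*pi); evaluating from 0 to 3: ∫_{0}^{3} (s - 2) sin(-4*pi*s/3) ds = (3/(4*pi)) - (-3/(2*pi)) = 9/(4*pi).
So ∫_{-3}^{3} h(s) sin(-4*pi*s/3) ds = -9/(2*pi).
Hence Im(c_{-4}) = (-1/6)·(-9/(2*pi)) = 3/(4*pi).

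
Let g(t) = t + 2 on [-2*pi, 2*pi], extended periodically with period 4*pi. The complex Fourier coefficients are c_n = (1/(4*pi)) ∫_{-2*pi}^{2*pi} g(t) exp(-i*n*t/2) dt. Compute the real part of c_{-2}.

0

Since g is real-valued, Re(c_{-2}) = (1/(4*pi)) ∫_{-2*pi}^{2*pi} g(t) cos(-t) dt = a_{2}/2.
Integrating by parts (boundary term plus one more integral), an antiderivative of (t + 2) cos(-t) is t*sin(t) + 2*sin(t) + cos(t); evaluating from -2*pi to 2*pi: ∫_{-2*pi}^{2*pi} (t + 2) cos(-t) dt = (1) - (1) = 0.
Hence Re(c_{-2}) = (1/(4*pi))·(0) = 0.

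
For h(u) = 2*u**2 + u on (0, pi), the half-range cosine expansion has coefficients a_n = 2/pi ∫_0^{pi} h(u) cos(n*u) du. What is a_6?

a_6 = 2/pi ∫_0^{pi} (2*u**2 + u) cos(6*u) du.
Integrating by parts twice (tabular method), an antiderivative of (2*u**2 + u) cos(6*u) is u**2*sin(6*u)/3 + u*sin(6*u)/6 + u*cos(6*u)/9 - sin(6*u)/54 + cos(6*u)/36; evaluating from 0 to pi: ∫_{0}^{pi} (2*u**2 + u) cos(6*u) du = (1/36 + pi/9) - (1/36) = pi/9.
Hence a_6 = (2/pi)·(pi/9) = 2/9.

2/9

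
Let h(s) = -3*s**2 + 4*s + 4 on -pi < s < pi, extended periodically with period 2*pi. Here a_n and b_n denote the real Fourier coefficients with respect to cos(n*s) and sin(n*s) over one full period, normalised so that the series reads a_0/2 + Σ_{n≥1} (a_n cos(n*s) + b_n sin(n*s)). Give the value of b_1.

b_1 = 1/pi ∫_{-pi}^{pi} h(s) sin(s) ds.
Integrating by parts twice (tabular method), an antiderivative of (-3*s**2 + 4*s + 4) sin(s) is 3*s**2*cos(s) - 6*s*sin(s) - 4*s*cos(s) + 4*sin(s) - 10*cos(s); evaluating from -pi to pi: ∫_{-pi}^{pi} (-3*s**2 + 4*s + 4) sin(s) ds = (-3*pi**2 + 10 + 4*pi) - (-3*pi**2 - 4*pi + 10) = 8*pi.
Hence b_1 = (1/pi)·(8*pi) = 8.

8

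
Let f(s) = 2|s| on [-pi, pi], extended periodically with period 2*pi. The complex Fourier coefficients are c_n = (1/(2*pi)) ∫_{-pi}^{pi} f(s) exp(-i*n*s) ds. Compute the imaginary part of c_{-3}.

Since f is real-valued, Im(c_{-3}) = -(1/(2*pi)) ∫_{-pi}^{pi} f(s) sin(-3*s) ds = b_{3}/2.
(f is even, so the integrand is odd over a symmetric interval and the integral vanishes.)

0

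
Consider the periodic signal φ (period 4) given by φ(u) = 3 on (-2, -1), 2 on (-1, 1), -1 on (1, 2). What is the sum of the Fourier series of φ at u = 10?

1

u = 10 differs from u = 2 by 2 full period(s), and the series is 4-periodic.
At u = 2 the one-sided limits are φ(2^-) = -1 and φ(2^+) = 3.
By Dirichlet's theorem the series converges to their average, [(-1) + (3)]/2 = 1.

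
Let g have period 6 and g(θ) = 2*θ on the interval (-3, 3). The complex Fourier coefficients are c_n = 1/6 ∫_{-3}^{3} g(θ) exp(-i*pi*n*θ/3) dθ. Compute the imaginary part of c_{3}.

-2/pi

Since g is real-valued, Im(c_{3}) = -1/6 ∫_{-3}^{3} g(θ) sin(pi*θ) dθ = -b_{3}/2.
g is odd and sin(pi*θ) is odd, so the integrand is even: ∫_{-3}^{3} g(θ) sin(pi*θ) dθ = 2∫_0^{3} g(θ) sin(pi*θ) dθ.
Integrating by parts (boundary term plus one more integral), an antiderivative of (2*θ) sin(pi*θ) is -2*θ*cos(pi*θ)/pi + 2*sin(pi*θ)/pi**2; evaluating from 0 to 3: ∫_{0}^{3} (2*θ) sin(pi*θ) dθ = (6/pi) - (0) = 6/pi.
So ∫_{-3}^{3} g(θ) sin(pi*θ) dθ = 12/pi.
Hence Im(c_{3}) = (-1/6)·(12/pi) = -2/pi.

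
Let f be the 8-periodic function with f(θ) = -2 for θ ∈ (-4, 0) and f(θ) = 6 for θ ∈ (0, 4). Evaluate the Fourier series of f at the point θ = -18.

θ = -18 differs from θ = -2 by -2 full period(s), and the series is 8-periodic.
f is continuous at θ = -2 with value -2, so the series converges to -2 there.

-2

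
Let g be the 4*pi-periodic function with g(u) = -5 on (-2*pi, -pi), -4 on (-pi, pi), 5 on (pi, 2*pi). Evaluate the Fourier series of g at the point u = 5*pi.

1/2

u = 5*pi differs from u = pi by 1 full period(s), and the series is 4*pi-periodic.
At u = pi the one-sided limits are g(pi^-) = -4 and g(pi^+) = 5.
By Dirichlet's theorem the series converges to their average, [(-4) + (5)]/2 = 1/2.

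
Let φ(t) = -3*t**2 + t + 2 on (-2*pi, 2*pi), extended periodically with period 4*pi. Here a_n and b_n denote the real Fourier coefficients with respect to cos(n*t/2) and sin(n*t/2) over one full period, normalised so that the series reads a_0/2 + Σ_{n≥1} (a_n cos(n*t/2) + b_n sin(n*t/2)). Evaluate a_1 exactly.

48

a_1 = (1/(2*pi)) ∫_{-2*pi}^{2*pi} φ(t) cos(t/2) dt.
Integrating by parts twice (tabular method), an antiderivative of (-3*t**2 + t + 2) cos(t/2) is -6*t**2*sin(t/2) + 2*t*sin(t/2) - 24*t*cos(t/2) + 52*sin(t/2) + 4*cos(t/2); evaluating from -2*pi to 2*pi: ∫_{-2*pi}^{2*pi} (-3*t**2 + t + 2) cos(t/2) dt = (-4 + 48*pi) - (-48*pi - 4) = 96*pi.
Hence a_1 = (1/(2*pi))·(96*pi) = 48.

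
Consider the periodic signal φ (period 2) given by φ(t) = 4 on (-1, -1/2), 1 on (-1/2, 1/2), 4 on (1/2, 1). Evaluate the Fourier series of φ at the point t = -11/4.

4

t = -11/4 differs from t = -3/4 by -1 full period(s), and the series is 2-periodic.
φ is continuous at t = -3/4 with value 4, so the series converges to 4 there.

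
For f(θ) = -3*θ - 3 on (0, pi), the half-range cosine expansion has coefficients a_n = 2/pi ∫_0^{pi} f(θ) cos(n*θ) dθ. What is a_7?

12/(49*pi)

a_7 = 2/pi ∫_0^{pi} (-3*θ - 3) cos(7*θ) dθ.
Integrating by parts (boundary term plus one more integral), an antiderivative of (-3*θ - 3) cos(7*θ) is -3*θ*sin(7*θ)/7 - 3*sin(7*θ)/7 - 3*cos(7*θ)/49; evaluating from 0 to pi: ∫_{0}^{pi} (-3*θ - 3) cos(7*θ) dθ = (3/49) - (-3/49) = 6/49.
Hence a_7 = (2/pi)·(6/49) = 12/(49*pi).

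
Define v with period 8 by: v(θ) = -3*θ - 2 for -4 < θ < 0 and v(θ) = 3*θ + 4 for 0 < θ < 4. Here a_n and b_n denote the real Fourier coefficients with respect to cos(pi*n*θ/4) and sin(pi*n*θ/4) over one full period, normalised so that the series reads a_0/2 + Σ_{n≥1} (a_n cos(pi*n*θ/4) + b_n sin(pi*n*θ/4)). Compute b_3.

b_3 = 1/4 ∫_{-4}^{4} v(θ) sin(3*pi*θ/4) dθ.
Split the integral at the breakpoints.
Integrating by parts (boundary term plus one more integral), an antiderivative of (-3*θ - 2) sin(3*pi*θ/4) is 4*θ*cos(3*pi*θ/4)/pi - 16*sin(3*pi*θ/4)/(3*pi**2) + 8*cos(3*pi*θ/4)/(3*pi); evaluating from -4 to 0: ∫_{-4}^{0} (-3*θ - 2) sin(3*pi*θ/4) dθ = (8/(3*pi)) - (40/(3*pi)) = -32/(3*pi).
Integrating by parts (boundary term plus one more integral), an antiderivative of (3*θ + 4) sin(3*pi*θ/4) is -4*θ*cos(3*pi*θ/4)/pi + 16*sin(3*pi*θ/4)/(3*pi**2) - 16*cos(3*pi*θ/4)/(3*pi); evaluating from 0 to 4: ∫_{0}^{4} (3*θ + 4) sin(3*pi*θ/4) dθ = (64/(3*pi)) - (-16/(3*pi)) = 80/(3*pi).
Summing the pieces and multiplying by (1/4) gives b_3 = 4/pi.

4/pi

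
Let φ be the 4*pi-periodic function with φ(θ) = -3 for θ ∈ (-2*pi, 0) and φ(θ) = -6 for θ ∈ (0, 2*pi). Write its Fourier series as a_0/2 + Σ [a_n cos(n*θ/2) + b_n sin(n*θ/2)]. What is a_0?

-9

a_0 = (1/(2*pi)) ∫_{-2*pi}^{2*pi} φ(θ) dθ = (1/(2*pi)) · (-18*pi) = -9.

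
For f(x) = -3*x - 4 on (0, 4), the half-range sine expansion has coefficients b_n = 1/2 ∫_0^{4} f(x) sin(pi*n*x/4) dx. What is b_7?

-40/(7*pi)

b_7 = 1/2 ∫_0^{4} (-3*x - 4) sin(7*pi*x/4) dx.
Integrating by parts (boundary term plus one more integral), an antiderivative of (-3*x - 4) sin(7*pi*x/4) is 12*x*cos(7*pi*x/4)/(7*pi) - 48*sin(7*pi*x/4)/(49*pi**2) + 16*cos(7*pi*x/4)/(7*pi); evaluating from 0 to 4: ∫_{0}^{4} (-3*x - 4) sin(7*pi*x/4) dx = (-64/(7*pi)) - (16/(7*pi)) = -80/(7*pi).
Hence b_7 = (1/2)·(-80/(7*pi)) = -40/(7*pi).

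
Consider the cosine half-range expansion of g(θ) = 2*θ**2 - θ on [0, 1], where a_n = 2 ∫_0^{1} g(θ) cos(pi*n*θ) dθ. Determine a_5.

a_5 = 2 ∫_0^{1} (2*θ**2 - θ) cos(5*pi*θ) dθ.
Integrating by parts twice (tabular method), an antiderivative of (2*θ**2 - θ) cos(5*pi*θ) is 2*θ**2*sin(5*pi*θ)/(5*pi) - θ*sin(5*pi*θ)/(5*pi) + 4*θ*cos(5*pi*θ)/(25*pi**2) - 4*sin(5*pi*θ)/(125*pi**3) - cos(5*pi*θ)/(25*pi**2); evaluating from 0 to 1: ∫_{0}^{1} (2*θ**2 - θ) cos(5*pi*θ) dθ = (-3/(25*pi**2)) - (-1/(25*pi**2)) = -2/(25*pi**2).
Hence a_5 = 2·(-2/(25*pi**2)) = -4/(25*pi**2).

-4/(25*pi**2)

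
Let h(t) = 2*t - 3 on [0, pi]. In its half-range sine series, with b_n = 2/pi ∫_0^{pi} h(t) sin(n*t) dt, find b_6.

-2/3

b_6 = 2/pi ∫_0^{pi} (2*t - 3) sin(6*t) dt.
Integrating by parts (boundary term plus one more integral), an antiderivative of (2*t - 3) sin(6*t) is -t*cos(6*t)/3 + sin(6*t)/18 + cos(6*t)/2; evaluating from 0 to pi: ∫_{0}^{pi} (2*t - 3) sin(6*t) dt = (1/2 - pi/3) - (1/2) = -pi/3.
Hence b_6 = (2/pi)·(-pi/3) = -2/3.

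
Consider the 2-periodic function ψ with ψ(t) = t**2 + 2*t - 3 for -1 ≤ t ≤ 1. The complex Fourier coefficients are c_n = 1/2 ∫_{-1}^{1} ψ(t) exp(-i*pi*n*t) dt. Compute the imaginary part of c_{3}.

-2/(3*pi)

Since ψ is real-valued, Im(c_{3}) = -1/2 ∫_{-1}^{1} ψ(t) sin(3*pi*t) dt = -b_{3}/2.
Integrating by parts twice (tabular method), an antiderivative of (t**2 + 2*t - 3) sin(3*pi*t) is -t**2*cos(3*pi*t)/(3*pi) + 2*t*sin(3*pi*t)/(9*pi**2) - 2*t*cos(3*pi*t)/(3*pi) + 2*sin(3*pi*t)/(9*pi**2) + 2*cos(3*pi*t)/(27*pi**3) + cos(3*pi*t)/pi; evaluating from -1 to 1: ∫_{-1}^{1} (t**2 + 2*t - 3) sin(3*pi*t) dt = (-2/(27*pi**3)) - (2*(-18*pi**2 - 1)/(27*pi**3)) = 4/(3*pi).
Hence Im(c_{3}) = (-1/2)·(4/(3*pi)) = -2/(3*pi).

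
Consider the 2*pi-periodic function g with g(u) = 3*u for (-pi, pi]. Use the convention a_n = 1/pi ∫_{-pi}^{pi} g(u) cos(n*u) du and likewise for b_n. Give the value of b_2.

b_2 = 1/pi ∫_{-pi}^{pi} g(u) sin(2*u) du.
g is odd and sin(2*u) is odd, so the integrand is even and b_2 = 2/pi ∫_0^{pi} g(u) sin(2*u) du.
Integrating by parts (boundary term plus one more integral), an antiderivative of (3*u) sin(2*u) is -3*u*cos(2*u)/2 + 3*sin(2*u)/4; evaluating from 0 to pi: ∫_{0}^{pi} (3*u) sin(2*u) du = (-3*pi/2) - (0) = -3*pi/2.
Hence b_2 = (2/pi)·(-3*pi/2) = -3.

-3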